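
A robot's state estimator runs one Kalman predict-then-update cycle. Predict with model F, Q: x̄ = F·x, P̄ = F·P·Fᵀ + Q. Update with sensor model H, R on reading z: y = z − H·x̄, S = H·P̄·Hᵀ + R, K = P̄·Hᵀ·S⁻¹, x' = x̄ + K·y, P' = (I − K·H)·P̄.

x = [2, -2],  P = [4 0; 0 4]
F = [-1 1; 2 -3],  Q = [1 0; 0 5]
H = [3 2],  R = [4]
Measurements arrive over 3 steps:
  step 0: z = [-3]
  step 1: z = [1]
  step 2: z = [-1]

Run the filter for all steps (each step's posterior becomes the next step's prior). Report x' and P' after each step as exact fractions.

step 0: x' = [-149/73, 136/73], P' = [488/73 -758/73; -758/73 1245/73]
step 1: x' = [1209/1865, -1007/1865], P' = [85274/9325 -134947/9325; -134947/9325 444307/18650]
step 2: x' = [129877/1280825, -810848/1280825], P' = [60466804/6404125 -95754396/6404125; -95754396/6404125 157542404/6404125]

step 0: x̄ = F·x = [-4, 10]
step 0: P̄ = F·P·Fᵀ + Q = [9 -20; -20 57]
step 0: y = z − H·x̄ = [-11]
step 0: S = H·P̄·Hᵀ + R = [73]
step 0: K = P̄·Hᵀ·S⁻¹ = [-13/73; 54/73]
step 0: x' = x̄ + K·y = [-149/73, 136/73]
step 0: P' = (I − K·H)·P̄ = [488/73 -758/73; -758/73 1245/73]
step 1: x̄ = F·x = [285/73, -706/73]
step 1: P̄ = F·P·Fᵀ + Q = [3322/73 -8501/73; -8501/73 22618/73]
step 1: y = z − H·x̄ = [630/73]
step 1: S = H·P̄·Hᵀ + R = [18650/73]
step 1: K = P̄·Hᵀ·S⁻¹ = [-3518/9325; 19733/18650]
step 1: x' = x̄ + K·y = [1209/1865, -1007/1865]
step 1: P' = (I − K·H)·P̄ = [85274/9325 -134947/9325; -134947/9325 444307/18650]
step 2: x̄ = F·x = [-2216/1865, 5439/1865]
step 2: P̄ = F·P·Fᵀ + Q = [1173293/18650 -3023487/18650; -3023487/18650 8012933/18650]
step 2: y = z − H·x̄ = [-1219/373]
step 2: S = H·P̄·Hᵀ + R = [256165/746]
step 2: K = P̄·Hᵀ·S⁻¹ = [-505419/1280825; 1391081/1280825]
step 2: x' = x̄ + K·y = [129877/1280825, -810848/1280825]
step 2: P' = (I − K·H)·P̄ = [60466804/6404125 -95754396/6404125; -95754396/6404125 157542404/6404125]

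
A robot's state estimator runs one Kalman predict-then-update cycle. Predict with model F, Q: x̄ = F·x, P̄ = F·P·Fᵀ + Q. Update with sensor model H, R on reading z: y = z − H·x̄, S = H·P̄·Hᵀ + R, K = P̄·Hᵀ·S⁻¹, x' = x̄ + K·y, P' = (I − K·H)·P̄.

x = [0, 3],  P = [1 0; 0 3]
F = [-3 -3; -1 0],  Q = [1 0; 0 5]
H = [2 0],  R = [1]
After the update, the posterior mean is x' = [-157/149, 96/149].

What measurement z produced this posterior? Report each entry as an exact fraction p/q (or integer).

x̄ = F·x = [-9, 0]
P̄ = F·P·Fᵀ + Q = [37 3; 3 6]
S = H·P̄·Hᵀ + R = [149]
K = P̄·Hᵀ·S⁻¹ = [74/149; 6/149]
x' − x̄ = [1184/149, 96/149] = K·y
y = (KᵀK)⁻¹·Kᵀ·(x' − x̄) = [16]
z = y + H·x̄ = [16] + [-18] = [-2]

z = [-2]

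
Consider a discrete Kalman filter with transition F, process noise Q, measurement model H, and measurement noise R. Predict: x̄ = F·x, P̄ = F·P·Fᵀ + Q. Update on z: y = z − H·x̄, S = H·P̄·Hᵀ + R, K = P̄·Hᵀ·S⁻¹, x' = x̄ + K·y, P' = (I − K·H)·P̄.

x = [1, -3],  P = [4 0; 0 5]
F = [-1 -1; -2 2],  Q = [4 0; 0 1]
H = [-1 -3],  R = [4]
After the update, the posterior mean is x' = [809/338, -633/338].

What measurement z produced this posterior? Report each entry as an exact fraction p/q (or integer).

x̄ = F·x = [2, -8]
P̄ = F·P·Fᵀ + Q = [13 -2; -2 37]
S = H·P̄·Hᵀ + R = [338]
K = P̄·Hᵀ·S⁻¹ = [-7/338; -109/338]
x' − x̄ = [133/338, 2071/338] = K·y
y = (KᵀK)⁻¹·Kᵀ·(x' − x̄) = [-19]
z = y + H·x̄ = [-19] + [22] = [3]

z = [3]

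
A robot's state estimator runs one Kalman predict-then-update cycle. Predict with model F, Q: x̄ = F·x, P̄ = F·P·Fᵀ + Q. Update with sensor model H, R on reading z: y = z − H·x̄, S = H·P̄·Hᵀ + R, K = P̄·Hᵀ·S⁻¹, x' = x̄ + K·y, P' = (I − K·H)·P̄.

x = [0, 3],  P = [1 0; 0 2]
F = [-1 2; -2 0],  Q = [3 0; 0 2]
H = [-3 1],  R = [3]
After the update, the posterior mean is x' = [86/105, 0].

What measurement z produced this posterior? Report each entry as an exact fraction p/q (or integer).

x̄ = F·x = [6, 0]
P̄ = F·P·Fᵀ + Q = [12 2; 2 6]
S = H·P̄·Hᵀ + R = [105]
K = P̄·Hᵀ·S⁻¹ = [-34/105; 0]
x' − x̄ = [-544/105, 0] = K·y
y = (KᵀK)⁻¹·Kᵀ·(x' − x̄) = [16]
z = y + H·x̄ = [16] + [-18] = [-2]

z = [-2]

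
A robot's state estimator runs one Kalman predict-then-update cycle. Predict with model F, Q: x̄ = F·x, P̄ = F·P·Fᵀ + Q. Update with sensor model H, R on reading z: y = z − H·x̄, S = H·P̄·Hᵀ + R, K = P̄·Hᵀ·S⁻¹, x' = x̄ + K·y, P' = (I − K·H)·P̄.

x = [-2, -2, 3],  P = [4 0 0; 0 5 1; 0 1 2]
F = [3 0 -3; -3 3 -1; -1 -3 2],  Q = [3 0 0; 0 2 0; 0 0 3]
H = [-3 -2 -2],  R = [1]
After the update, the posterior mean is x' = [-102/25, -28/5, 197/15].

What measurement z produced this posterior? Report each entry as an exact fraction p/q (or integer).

x̄ = F·x = [-15, -3, 14]
P̄ = F·P·Fᵀ + Q = [57 -39 -15; -39 79 -28; -15 -28 48]
S = H·P̄·Hᵀ + R = [150]
K = P̄·Hᵀ·S⁻¹ = [-21/50; 1/10; 1/30]
x' − x̄ = [273/25, -13/5, -13/15] = K·y
y = (KᵀK)⁻¹·Kᵀ·(x' − x̄) = [-26]
z = y + H·x̄ = [-26] + [23] = [-3]

z = [-3]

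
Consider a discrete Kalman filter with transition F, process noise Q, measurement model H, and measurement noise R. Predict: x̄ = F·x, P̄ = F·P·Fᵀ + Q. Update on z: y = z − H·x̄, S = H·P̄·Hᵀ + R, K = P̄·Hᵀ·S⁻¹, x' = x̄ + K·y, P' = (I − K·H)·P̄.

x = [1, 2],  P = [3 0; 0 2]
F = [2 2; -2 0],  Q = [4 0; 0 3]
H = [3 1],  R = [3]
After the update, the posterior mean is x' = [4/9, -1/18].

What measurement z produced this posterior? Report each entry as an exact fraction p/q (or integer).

x̄ = F·x = [6, -2]
P̄ = F·P·Fᵀ + Q = [24 -12; -12 15]
S = H·P̄·Hᵀ + R = [162]
K = P̄·Hᵀ·S⁻¹ = [10/27; -7/54]
x' − x̄ = [-50/9, 35/18] = K·y
y = (KᵀK)⁻¹·Kᵀ·(x' − x̄) = [-15]
z = y + H·x̄ = [-15] + [16] = [1]

z = [1]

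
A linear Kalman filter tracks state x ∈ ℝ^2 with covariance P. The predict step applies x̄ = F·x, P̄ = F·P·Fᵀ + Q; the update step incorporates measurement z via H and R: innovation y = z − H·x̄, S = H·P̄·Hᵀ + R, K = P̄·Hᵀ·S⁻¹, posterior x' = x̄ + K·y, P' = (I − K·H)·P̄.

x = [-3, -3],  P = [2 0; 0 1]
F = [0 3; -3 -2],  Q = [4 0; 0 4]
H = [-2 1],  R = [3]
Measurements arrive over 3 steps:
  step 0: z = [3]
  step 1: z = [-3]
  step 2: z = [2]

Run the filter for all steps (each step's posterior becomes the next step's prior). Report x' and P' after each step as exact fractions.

step 0: x̄ = F·x = [-9, 15]
step 0: P̄ = F·P·Fᵀ + Q = [13 -6; -6 26]
step 0: y = z − H·x̄ = [-30]
step 0: S = H·P̄·Hᵀ + R = [105]
step 0: K = P̄·Hᵀ·S⁻¹ = [-32/105; 38/105]
step 0: x' = x̄ + K·y = [1/7, 29/7]
step 0: P' = (I − K·H)·P̄ = [341/105 586/105; 586/105 1286/105]
step 1: x̄ = F·x = [87/7, -61/7]
step 1: P̄ = F·P·Fᵀ + Q = [3998/35 -866/7; -866/7 3133/21]
step 1: y = z − H·x̄ = [214/7]
step 1: S = H·P̄·Hᵀ + R = [115916/105]
step 1: K = P̄·Hᵀ·S⁻¹ = [-18489/57958; 41645/115916]
step 1: x' = x̄ + K·y = [77550/28979, 131511/57958]
step 1: P' = (I − K·H)·P̄ = [54581/28979 162857/57958; 162857/57958 776363/115916]
step 2: x̄ = F·x = [394533/57958, -364161/28979]
step 2: P̄ = F·P·Fᵀ + Q = [7450931/115916 -1897401/28979; -1897401/28979 2360650/28979]
step 2: y = z − H·x̄ = [816652/28979]
step 2: S = H·P̄·Hᵀ + R = [17488122/28979]
step 2: K = P̄·Hᵀ·S⁻¹ = [-11245733/34976244; 3077726/8744061]
step 2: x' = x̄ + K·y = [-39411455/17488122, -23148311/8744061]
step 2: P' = (I − K·H)·P̄ = [132381367/69952488 24661042/8744061; 24661042/8744061 58555262/8744061]

step 0: x' = [1/7, 29/7], P' = [341/105 586/105; 586/105 1286/105]
step 1: x' = [77550/28979, 131511/57958], P' = [54581/28979 162857/57958; 162857/57958 776363/115916]
step 2: x' = [-39411455/17488122, -23148311/8744061], P' = [132381367/69952488 24661042/8744061; 24661042/8744061 58555262/8744061]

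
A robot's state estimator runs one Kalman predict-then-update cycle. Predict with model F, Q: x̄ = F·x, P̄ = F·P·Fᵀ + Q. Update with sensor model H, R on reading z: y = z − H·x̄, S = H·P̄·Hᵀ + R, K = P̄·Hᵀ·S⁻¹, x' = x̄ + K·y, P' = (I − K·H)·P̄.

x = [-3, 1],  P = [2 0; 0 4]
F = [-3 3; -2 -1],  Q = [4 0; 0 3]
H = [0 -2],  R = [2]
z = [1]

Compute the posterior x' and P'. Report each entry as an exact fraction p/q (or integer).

x' = [12, -10/31]
P' = [58 0; 0 15/31]

x̄ = F·x = [12, 5]
P̄ = F·P·Fᵀ + Q = [58 0; 0 15]
y = z − H·x̄ = [11]
S = H·P̄·Hᵀ + R = [62]
K = P̄·Hᵀ·S⁻¹ = [0; -15/31]
x' = x̄ + K·y = [12, -10/31]
P' = (I − K·H)·P̄ = [58 0; 0 15/31]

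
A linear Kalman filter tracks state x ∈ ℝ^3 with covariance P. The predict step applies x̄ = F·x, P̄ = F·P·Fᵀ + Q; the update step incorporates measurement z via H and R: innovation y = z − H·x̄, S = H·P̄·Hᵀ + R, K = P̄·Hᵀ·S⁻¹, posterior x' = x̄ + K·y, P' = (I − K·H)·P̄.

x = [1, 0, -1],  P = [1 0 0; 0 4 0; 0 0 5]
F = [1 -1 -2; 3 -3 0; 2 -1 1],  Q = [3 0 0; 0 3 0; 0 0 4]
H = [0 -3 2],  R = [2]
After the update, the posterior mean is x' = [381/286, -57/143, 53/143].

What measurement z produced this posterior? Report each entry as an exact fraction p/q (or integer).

x̄ = F·x = [3, 3, 1]
P̄ = F·P·Fᵀ + Q = [28 15 -4; 15 48 18; -4 18 17]
S = H·P̄·Hᵀ + R = [286]
K = P̄·Hᵀ·S⁻¹ = [-53/286; -54/143; -10/143]
x' − x̄ = [-477/286, -486/143, -90/143] = K·y
y = (KᵀK)⁻¹·Kᵀ·(x' − x̄) = [9]
z = y + H·x̄ = [9] + [-7] = [2]

z = [2]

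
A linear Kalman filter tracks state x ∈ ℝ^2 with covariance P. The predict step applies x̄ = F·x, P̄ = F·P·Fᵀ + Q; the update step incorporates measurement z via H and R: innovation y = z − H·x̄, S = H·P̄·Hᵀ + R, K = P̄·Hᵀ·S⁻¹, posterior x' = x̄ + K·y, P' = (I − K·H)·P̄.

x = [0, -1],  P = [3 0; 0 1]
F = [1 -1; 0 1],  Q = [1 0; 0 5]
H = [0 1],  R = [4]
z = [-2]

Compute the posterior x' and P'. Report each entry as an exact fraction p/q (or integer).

x' = [11/10, -8/5]
P' = [49/10 -2/5; -2/5 12/5]

x̄ = F·x = [1, -1]
P̄ = F·P·Fᵀ + Q = [5 -1; -1 6]
y = z − H·x̄ = [-1]
S = H·P̄·Hᵀ + R = [10]
K = P̄·Hᵀ·S⁻¹ = [-1/10; 3/5]
x' = x̄ + K·y = [11/10, -8/5]
P' = (I − K·H)·P̄ = [49/10 -2/5; -2/5 12/5]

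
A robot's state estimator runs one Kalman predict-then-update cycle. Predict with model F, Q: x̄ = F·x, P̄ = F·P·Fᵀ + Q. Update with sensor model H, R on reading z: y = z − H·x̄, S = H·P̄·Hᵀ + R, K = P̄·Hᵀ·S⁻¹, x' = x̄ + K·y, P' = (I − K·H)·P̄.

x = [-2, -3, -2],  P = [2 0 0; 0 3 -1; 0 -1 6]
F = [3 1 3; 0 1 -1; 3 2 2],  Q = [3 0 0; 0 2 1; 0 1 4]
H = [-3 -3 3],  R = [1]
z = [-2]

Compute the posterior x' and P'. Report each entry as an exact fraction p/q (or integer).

x̄ = F·x = [-15, -1, -16]
P̄ = F·P·Fᵀ + Q = [72 -17 52; -17 13 -5; 52 -5 50]
y = z − H·x̄ = [-2]
S = H·P̄·Hᵀ + R = [64]
K = P̄·Hᵀ·S⁻¹ = [-9/64; -3/64; 9/64]
x' = x̄ + K·y = [-471/32, -29/32, -521/32]
P' = (I − K·H)·P̄ = [4527/64 -1115/64 3409/64; -1115/64 823/64 -293/64; 3409/64 -293/64 3119/64]

x' = [-471/32, -29/32, -521/32]
P' = [4527/64 -1115/64 3409/64; -1115/64 823/64 -293/64; 3409/64 -293/64 3119/64]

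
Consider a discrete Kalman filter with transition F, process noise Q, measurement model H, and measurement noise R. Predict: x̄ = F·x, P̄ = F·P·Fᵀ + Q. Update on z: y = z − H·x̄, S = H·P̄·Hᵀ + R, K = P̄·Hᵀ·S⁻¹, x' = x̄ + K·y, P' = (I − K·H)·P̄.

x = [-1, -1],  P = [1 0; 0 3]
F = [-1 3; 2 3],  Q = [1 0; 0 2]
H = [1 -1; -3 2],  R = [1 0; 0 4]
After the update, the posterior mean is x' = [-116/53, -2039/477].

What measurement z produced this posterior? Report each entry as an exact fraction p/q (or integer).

x̄ = F·x = [-2, -5]
P̄ = F·P·Fᵀ + Q = [29 25; 25 33]
S = H·P̄·Hᵀ + R = [13 -28; -28 97]
K = P̄·Hᵀ·S⁻¹ = [-72/53 -41/53; -1028/477 -341/477]
x' − x̄ = [-10/53, 346/477] = K·y
y = (KᵀK)⁻¹·Kᵀ·(x' − x̄) = [-1, 2]
z = y + H·x̄ = [-1, 2] + [3, -4] = [2, -2]

z = [2, -2]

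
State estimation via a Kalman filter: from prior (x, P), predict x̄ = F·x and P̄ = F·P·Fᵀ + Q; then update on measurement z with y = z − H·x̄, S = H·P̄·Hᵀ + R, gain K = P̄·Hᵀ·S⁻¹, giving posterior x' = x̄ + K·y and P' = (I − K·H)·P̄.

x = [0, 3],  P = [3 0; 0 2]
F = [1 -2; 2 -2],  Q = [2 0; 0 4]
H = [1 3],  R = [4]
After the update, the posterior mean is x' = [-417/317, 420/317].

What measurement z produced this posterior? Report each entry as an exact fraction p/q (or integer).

x̄ = F·x = [-6, -6]
P̄ = F·P·Fᵀ + Q = [13 14; 14 24]
S = H·P̄·Hᵀ + R = [317]
K = P̄·Hᵀ·S⁻¹ = [55/317; 86/317]
x' − x̄ = [1485/317, 2322/317] = K·y
y = (KᵀK)⁻¹·Kᵀ·(x' − x̄) = [27]
z = y + H·x̄ = [27] + [-24] = [3]

z = [3]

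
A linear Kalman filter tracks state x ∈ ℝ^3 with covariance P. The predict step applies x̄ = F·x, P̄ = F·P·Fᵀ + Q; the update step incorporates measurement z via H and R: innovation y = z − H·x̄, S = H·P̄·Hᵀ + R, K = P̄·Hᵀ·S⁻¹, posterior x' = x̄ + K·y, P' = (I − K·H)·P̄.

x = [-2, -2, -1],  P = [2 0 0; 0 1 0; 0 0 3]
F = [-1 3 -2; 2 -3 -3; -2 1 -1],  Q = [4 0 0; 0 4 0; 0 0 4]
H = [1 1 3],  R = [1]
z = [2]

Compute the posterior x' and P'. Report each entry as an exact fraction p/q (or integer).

x' = [-651/148, 505/148, 149/148]
P' = [2951/296 -1857/296 -341/296; -1857/296 11999/296 -3365/296; -341/296 -3365/296 1255/296]

x̄ = F·x = [-2, 5, 3]
P̄ = F·P·Fᵀ + Q = [27 5 13; 5 48 -2; 13 -2 16]
y = z − H·x̄ = [-10]
S = H·P̄·Hᵀ + R = [296]
K = P̄·Hᵀ·S⁻¹ = [71/296; 47/296; 59/296]
x' = x̄ + K·y = [-651/148, 505/148, 149/148]
P' = (I − K·H)·P̄ = [2951/296 -1857/296 -341/296; -1857/296 11999/296 -3365/296; -341/296 -3365/296 1255/296]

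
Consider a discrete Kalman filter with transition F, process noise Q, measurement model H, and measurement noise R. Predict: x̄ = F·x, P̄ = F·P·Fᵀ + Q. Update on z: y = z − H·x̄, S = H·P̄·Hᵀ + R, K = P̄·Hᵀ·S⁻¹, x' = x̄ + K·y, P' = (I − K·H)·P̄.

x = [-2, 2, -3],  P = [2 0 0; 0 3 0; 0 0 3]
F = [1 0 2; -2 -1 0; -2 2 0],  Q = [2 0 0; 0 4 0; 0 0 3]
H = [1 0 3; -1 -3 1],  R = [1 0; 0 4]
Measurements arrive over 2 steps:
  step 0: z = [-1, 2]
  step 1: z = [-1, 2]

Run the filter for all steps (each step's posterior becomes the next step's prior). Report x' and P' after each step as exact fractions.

step 0: x' = [-3368/415, 15133/5395, 12937/5395], P' = [6352/415 -2784/415 -2112/415; -2784/415 18249/5395 12227/5395; -2112/415 12227/5395 1945/1079]
step 1: x' = [-2089815352/1886941129, -12287806/99312691, 92460944/1886941129], P' = [5142474926/1886941129 -119540612/99312691 -1737670430/1886941129; -119540612/99312691 95452007/99312691 44176009/99312691; -1737670430/1886941129 44176009/99312691 796454167/1886941129]

step 0: x̄ = F·x = [-8, 2, 8]
step 0: P̄ = F·P·Fᵀ + Q = [16 -4 -4; -4 15 2; -4 2 23]
step 0: y = z − H·x̄ = [-17, -8]
step 0: S = H·P̄·Hᵀ + R = [200 55; 55 150]
step 0: K = P̄·Hᵀ·S⁻¹ = [16/415 -28/415; 489/5395 -1582/5395; 1719/5395 25/1079]
step 0: x' = x̄ + K·y = [-3368/415, 15133/5395, 12937/5395]
step 0: P' = (I − K·H)·P̄ = [6352/415 -2784/415 -2112/415; -2784/415 18249/5395 12227/5395; -2112/415 12227/5395 1945/1079]
step 1: x̄ = F·x = [-3582/1079, 14487/1079, 117834/5395]
step 1: P̄ = F·P·Fᵀ + Q = [22442/5395 -8718/1079 -78804/5395; -8718/1079 45073/1079 73238/1079; -78804/5395 73238/1079 709021/5395]
step 1: y = z − H·x̄ = [-340987/5395, 92351/5395]
step 1: S = H·P̄·Hᵀ + R = [5936202/5395 -902711/5395; -902711/5395 480256/5395]
step 1: K = P̄·Hᵀ·S⁻¹ = [-70536364/1886941129 -16582618/1886941129; 12987415/99312691 -30659850/99312691; 651692071/1886941129 4023021/1886941129]
step 1: x' = x̄ + K·y = [-2089815352/1886941129, -12287806/99312691, 92460944/1886941129]
step 1: P' = (I − K·H)·P̄ = [5142474926/1886941129 -119540612/99312691 -1737670430/1886941129; -119540612/99312691 95452007/99312691 44176009/99312691; -1737670430/1886941129 44176009/99312691 796454167/1886941129]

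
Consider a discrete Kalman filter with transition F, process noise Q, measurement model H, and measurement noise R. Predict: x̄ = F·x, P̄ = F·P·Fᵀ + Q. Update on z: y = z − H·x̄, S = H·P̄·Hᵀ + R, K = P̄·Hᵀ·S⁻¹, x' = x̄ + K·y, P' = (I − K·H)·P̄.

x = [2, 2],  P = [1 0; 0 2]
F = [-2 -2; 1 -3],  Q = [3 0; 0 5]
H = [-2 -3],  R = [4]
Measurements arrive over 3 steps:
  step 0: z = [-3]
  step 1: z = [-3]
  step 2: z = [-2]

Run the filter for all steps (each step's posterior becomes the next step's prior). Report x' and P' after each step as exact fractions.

step 0: x' = [-67/20, 313/100], P' = [6 -19/5; -19/5 71/25]
step 1: x' = [-4877/5602, 8181/5602], P' = [20971/2801 -14102/2801; -14102/2801 10716/2801]
step 2: x' = [-385802/204523, 384160/204523], P' = [1483347/204523 -998480/204523; -998480/204523 762318/204523]

step 0: x̄ = F·x = [-8, -4]
step 0: P̄ = F·P·Fᵀ + Q = [15 10; 10 24]
step 0: y = z − H·x̄ = [-31]
step 0: S = H·P̄·Hᵀ + R = [400]
step 0: K = P̄·Hᵀ·S⁻¹ = [-3/20; -23/100]
step 0: x' = x̄ + K·y = [-67/20, 313/100]
step 0: P' = (I − K·H)·P̄ = [6 -19/5; -19/5 71/25]
step 1: x̄ = F·x = [11/25, -637/50]
step 1: P̄ = F·P·Fᵀ + Q = [199/25 -254/25; -254/25 1484/25]
step 1: y = z − H·x̄ = [-2017/50]
step 1: S = H·P̄·Hᵀ + R = [11204/25]
step 1: K = P̄·Hᵀ·S⁻¹ = [91/2801; -986/2801]
step 1: x' = x̄ + K·y = [-4877/5602, 8181/5602]
step 1: P' = (I − K·H)·P̄ = [20971/2801 -14102/2801; -14102/2801 10716/2801]
step 2: x̄ = F·x = [-3304/2801, -14710/2801]
step 2: P̄ = F·P·Fᵀ + Q = [22335/2801 -34054/2801; -34054/2801 216032/2801]
step 2: y = z − H·x̄ = [-56340/2801]
step 2: S = H·P̄·Hᵀ + R = [1636184/2801]
step 2: K = P̄·Hᵀ·S⁻¹ = [14373/409046; -144997/409046]
step 2: x' = x̄ + K·y = [-385802/204523, 384160/204523]
step 2: P' = (I − K·H)·P̄ = [1483347/204523 -998480/204523; -998480/204523 762318/204523]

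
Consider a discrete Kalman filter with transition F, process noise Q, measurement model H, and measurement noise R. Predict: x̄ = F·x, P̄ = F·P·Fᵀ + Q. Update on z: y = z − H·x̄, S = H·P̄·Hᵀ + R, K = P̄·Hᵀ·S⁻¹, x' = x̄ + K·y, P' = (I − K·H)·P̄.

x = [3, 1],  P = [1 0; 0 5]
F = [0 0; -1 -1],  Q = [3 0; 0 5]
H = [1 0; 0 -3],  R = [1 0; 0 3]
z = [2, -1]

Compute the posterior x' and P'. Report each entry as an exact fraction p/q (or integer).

x' = [3/2, 7/34]
P' = [3/4 0; 0 11/34]

x̄ = F·x = [0, -4]
P̄ = F·P·Fᵀ + Q = [3 0; 0 11]
y = z − H·x̄ = [2, -13]
S = H·P̄·Hᵀ + R = [4 0; 0 102]
K = P̄·Hᵀ·S⁻¹ = [3/4 0; 0 -11/34]
x' = x̄ + K·y = [3/2, 7/34]
P' = (I − K·H)·P̄ = [3/4 0; 0 11/34]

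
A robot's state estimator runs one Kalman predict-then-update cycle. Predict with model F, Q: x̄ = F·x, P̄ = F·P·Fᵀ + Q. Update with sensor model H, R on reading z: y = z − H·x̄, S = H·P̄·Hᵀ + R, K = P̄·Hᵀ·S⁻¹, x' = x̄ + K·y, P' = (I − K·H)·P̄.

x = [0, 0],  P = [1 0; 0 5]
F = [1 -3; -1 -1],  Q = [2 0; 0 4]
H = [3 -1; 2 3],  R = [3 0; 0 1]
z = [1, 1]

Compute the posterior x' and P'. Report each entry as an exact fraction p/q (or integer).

x̄ = F·x = [0, 0]
P̄ = F·P·Fᵀ + Q = [48 14; 14 10]
y = z − H·x̄ = [1, 1]
S = H·P̄·Hᵀ + R = [361 356; 356 451]
K = P̄·Hᵀ·S⁻¹ = [9502/36075 3538/36075; -56/325 86/325]
x' = x̄ + K·y = [2608/7215, 6/65]
P' = (I − K·H)·P̄ = [8096/36075 -38/325; -38/325 54/325]

x' = [2608/7215, 6/65]
P' = [8096/36075 -38/325; -38/325 54/325]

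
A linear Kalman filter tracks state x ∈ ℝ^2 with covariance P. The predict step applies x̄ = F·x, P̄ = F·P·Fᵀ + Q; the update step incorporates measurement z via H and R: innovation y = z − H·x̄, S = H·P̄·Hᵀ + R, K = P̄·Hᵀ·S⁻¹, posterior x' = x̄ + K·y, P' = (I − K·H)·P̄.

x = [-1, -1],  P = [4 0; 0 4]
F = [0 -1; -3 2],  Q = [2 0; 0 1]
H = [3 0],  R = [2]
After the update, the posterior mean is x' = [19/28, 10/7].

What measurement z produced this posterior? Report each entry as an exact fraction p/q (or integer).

z = [2]

x̄ = F·x = [1, 1]
P̄ = F·P·Fᵀ + Q = [6 -8; -8 53]
S = H·P̄·Hᵀ + R = [56]
K = P̄·Hᵀ·S⁻¹ = [9/28; -3/7]
x' − x̄ = [-9/28, 3/7] = K·y
y = (KᵀK)⁻¹·Kᵀ·(x' − x̄) = [-1]
z = y + H·x̄ = [-1] + [3] = [2]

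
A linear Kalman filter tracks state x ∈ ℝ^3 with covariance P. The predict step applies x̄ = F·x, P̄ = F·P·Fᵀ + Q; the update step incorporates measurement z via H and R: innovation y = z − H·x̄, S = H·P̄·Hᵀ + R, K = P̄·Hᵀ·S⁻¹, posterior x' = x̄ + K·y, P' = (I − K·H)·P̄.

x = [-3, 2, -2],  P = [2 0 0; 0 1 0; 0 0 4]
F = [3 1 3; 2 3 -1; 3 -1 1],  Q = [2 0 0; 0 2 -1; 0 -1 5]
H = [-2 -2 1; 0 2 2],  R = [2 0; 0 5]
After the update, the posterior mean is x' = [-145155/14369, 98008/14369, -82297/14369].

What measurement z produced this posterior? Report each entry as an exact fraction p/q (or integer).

x̄ = F·x = [-13, 2, -13]
P̄ = F·P·Fᵀ + Q = [57 3 29; 3 23 4; 29 4 28]
S = H·P̄·Hᵀ + R = [242 -172; -172 241]
K = P̄·Hᵀ·S⁻¹ = [-10923/28738 -82/14369; -1140/14369 2406/14369; 925/14369 4476/14369]
x' − x̄ = [41642/14369, 69270/14369, 104500/14369] = K·y
y = (KᵀK)⁻¹·Kᵀ·(x' − x̄) = [-8, 25]
z = y + H·x̄ = [-8, 25] + [9, -22] = [1, 3]

z = [1, 3]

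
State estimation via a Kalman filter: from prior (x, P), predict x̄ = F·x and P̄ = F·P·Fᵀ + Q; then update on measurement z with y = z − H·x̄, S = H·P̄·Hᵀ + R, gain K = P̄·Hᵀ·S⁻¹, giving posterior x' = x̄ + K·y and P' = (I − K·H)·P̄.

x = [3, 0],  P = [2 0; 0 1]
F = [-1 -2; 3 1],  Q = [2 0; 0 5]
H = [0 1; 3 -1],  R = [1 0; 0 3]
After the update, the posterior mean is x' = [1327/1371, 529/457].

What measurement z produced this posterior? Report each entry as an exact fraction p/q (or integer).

z = [1, 2]

x̄ = F·x = [-3, 9]
P̄ = F·P·Fᵀ + Q = [8 -8; -8 24]
S = H·P̄·Hᵀ + R = [25 -48; -48 147]
K = P̄·Hᵀ·S⁻¹ = [120/457 416/1371; 408/457 -16/457]
x' − x̄ = [5440/1371, -3584/457] = K·y
y = (KᵀK)⁻¹·Kᵀ·(x' − x̄) = [-8, 20]
z = y + H·x̄ = [-8, 20] + [9, -18] = [1, 2]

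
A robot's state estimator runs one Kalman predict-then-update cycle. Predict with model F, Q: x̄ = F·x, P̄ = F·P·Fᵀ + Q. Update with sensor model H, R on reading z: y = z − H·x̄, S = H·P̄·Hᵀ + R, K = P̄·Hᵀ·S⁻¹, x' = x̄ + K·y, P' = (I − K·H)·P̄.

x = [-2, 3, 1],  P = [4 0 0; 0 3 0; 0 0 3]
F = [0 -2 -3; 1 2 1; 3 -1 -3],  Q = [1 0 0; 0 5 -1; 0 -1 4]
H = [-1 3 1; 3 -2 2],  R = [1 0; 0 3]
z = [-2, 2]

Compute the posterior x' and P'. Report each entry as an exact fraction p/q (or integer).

x̄ = F·x = [-9, 5, -12]
P̄ = F·P·Fᵀ + Q = [40 -21 33; -21 24 -4; 33 -4 70]
y = z − H·x̄ = [-14, 63]
S = H·P̄·Hᵀ + R = [363 -338; -338 1419]
K = P̄·Hᵀ·S⁻¹ = [-22266/400853 59104/400853; 86069/400853 -13115/400853; 118961/400853 98111/400853]
x' = x̄ + K·y = [427599/400853, -26946/400853, -294697/400853]
P' = (I − K·H)·P̄ = [999788/400853 597137/400853 -813889/400853; 597137/400853 399646/400853 -515732/400853; -813889/400853 -515732/400853 852268/400853]

x' = [427599/400853, -26946/400853, -294697/400853]
P' = [999788/400853 597137/400853 -813889/400853; 597137/400853 399646/400853 -515732/400853; -813889/400853 -515732/400853 852268/400853]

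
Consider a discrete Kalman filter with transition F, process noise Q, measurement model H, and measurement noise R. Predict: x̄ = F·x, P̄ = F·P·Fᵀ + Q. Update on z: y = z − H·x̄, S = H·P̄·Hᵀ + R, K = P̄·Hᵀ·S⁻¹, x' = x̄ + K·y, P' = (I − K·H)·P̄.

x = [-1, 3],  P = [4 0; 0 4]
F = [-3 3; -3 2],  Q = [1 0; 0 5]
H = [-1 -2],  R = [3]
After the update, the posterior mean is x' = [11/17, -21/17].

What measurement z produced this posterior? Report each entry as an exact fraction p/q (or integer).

z = [2]

x̄ = F·x = [12, 9]
P̄ = F·P·Fᵀ + Q = [73 60; 60 57]
S = H·P̄·Hᵀ + R = [544]
K = P̄·Hᵀ·S⁻¹ = [-193/544; -87/272]
x' − x̄ = [-193/17, -174/17] = K·y
y = (KᵀK)⁻¹·Kᵀ·(x' − x̄) = [32]
z = y + H·x̄ = [32] + [-30] = [2]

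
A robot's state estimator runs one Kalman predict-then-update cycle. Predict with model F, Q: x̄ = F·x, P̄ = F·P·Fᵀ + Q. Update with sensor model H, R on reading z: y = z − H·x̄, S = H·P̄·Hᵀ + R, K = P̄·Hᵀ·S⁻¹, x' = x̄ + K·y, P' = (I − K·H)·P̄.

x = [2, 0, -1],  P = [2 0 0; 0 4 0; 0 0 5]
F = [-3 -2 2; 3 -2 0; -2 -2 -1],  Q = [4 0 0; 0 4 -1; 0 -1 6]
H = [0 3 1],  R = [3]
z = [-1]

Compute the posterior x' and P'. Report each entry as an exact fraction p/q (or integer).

x' = [-1688/199, 258/199, -949/199]
P' = [11470/199 -1100/199 3318/199; -1100/199 1435/398 -1977/199; 3318/199 -1977/199 5997/199]

x̄ = F·x = [-8, 6, -3]
P̄ = F·P·Fᵀ + Q = [58 -2 18; -2 38 3; 18 3 35]
y = z − H·x̄ = [-16]
S = H·P̄·Hᵀ + R = [398]
K = P̄·Hᵀ·S⁻¹ = [6/199; 117/398; 22/199]
x' = x̄ + K·y = [-1688/199, 258/199, -949/199]
P' = (I − K·H)·P̄ = [11470/199 -1100/199 3318/199; -1100/199 1435/398 -1977/199; 3318/199 -1977/199 5997/199]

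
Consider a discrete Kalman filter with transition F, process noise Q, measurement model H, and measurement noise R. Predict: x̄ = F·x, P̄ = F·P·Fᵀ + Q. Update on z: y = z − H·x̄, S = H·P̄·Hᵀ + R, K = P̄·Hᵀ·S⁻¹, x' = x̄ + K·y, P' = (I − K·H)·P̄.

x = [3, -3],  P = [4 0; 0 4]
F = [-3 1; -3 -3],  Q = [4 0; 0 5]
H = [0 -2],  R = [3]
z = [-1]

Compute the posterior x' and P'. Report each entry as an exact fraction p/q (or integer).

x' = [-3684/311, 154/311]
P' = [11380/311 72/311; 72/311 231/311]

x̄ = F·x = [-12, 0]
P̄ = F·P·Fᵀ + Q = [44 24; 24 77]
y = z − H·x̄ = [-1]
S = H·P̄·Hᵀ + R = [311]
K = P̄·Hᵀ·S⁻¹ = [-48/311; -154/311]
x' = x̄ + K·y = [-3684/311, 154/311]
P' = (I − K·H)·P̄ = [11380/311 72/311; 72/311 231/311]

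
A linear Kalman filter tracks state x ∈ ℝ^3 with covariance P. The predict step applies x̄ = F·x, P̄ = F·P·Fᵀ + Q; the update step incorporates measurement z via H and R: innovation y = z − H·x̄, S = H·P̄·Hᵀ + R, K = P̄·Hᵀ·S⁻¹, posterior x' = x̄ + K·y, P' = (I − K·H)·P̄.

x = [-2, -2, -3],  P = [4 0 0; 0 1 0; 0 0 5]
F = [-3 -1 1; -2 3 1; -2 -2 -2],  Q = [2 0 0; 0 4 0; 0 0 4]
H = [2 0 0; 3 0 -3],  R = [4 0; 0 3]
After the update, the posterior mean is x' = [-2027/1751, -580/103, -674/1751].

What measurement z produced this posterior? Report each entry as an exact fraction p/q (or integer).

z = [-3, -2]

x̄ = F·x = [5, -5, 14]
P̄ = F·P·Fᵀ + Q = [44 26 16; 26 34 0; 16 0 44]
S = H·P̄·Hᵀ + R = [180 168; 168 507]
K = P̄·Hᵀ·S⁻¹ = [2542/5253 28/5253; 65/309 26/309; 2528/5253 -1708/5253]
x' − x̄ = [-10782/1751, -65/103, -25188/1751] = K·y
y = (KᵀK)⁻¹·Kᵀ·(x' − x̄) = [-13, 25]
z = y + H·x̄ = [-13, 25] + [10, -27] = [-3, -2]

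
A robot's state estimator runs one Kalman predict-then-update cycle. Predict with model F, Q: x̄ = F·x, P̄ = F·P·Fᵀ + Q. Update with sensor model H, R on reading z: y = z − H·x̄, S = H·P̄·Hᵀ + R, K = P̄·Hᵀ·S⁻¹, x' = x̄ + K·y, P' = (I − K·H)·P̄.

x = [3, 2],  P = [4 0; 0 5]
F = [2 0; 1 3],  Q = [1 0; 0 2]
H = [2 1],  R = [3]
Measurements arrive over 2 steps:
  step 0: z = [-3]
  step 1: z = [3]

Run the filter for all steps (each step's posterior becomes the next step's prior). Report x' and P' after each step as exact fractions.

step 0: x' = [-6/11, -111/77], P' = [61/11 -113/11; -113/11 3365/154]
step 1: x' = [-12540/5561, 37119/5561], P' = [126221/5561 -254374/5561; -254374/5561 527909/5561]

step 0: x̄ = F·x = [6, 9]
step 0: P̄ = F·P·Fᵀ + Q = [17 8; 8 51]
step 0: y = z − H·x̄ = [-24]
step 0: S = H·P̄·Hᵀ + R = [154]
step 0: K = P̄·Hᵀ·S⁻¹ = [3/11; 67/154]
step 0: x' = x̄ + K·y = [-6/11, -111/77]
step 0: P' = (I − K·H)·P̄ = [61/11 -113/11; -113/11 3365/154]
step 1: x̄ = F·x = [-12/11, -375/77]
step 1: P̄ = F·P·Fᵀ + Q = [255/11 -556/11; -556/11 21955/154]
step 1: y = z − H·x̄ = [774/77]
step 1: S = H·P̄·Hᵀ + R = [5561/154]
step 1: K = P̄·Hᵀ·S⁻¹ = [-644/5561; 6387/5561]
step 1: x' = x̄ + K·y = [-12540/5561, 37119/5561]
step 1: P' = (I − K·H)·P̄ = [126221/5561 -254374/5561; -254374/5561 527909/5561]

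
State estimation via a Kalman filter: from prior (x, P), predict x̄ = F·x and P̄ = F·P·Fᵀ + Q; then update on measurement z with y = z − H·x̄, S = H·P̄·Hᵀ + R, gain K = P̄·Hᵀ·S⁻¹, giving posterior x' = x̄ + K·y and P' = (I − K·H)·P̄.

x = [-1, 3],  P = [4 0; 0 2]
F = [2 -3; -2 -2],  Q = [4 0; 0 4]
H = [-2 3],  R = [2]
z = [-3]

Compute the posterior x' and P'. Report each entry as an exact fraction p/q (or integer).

x' = [-1925/227, -1506/227]
P' = [4754/227 3140/227; 3140/227 2124/227]

x̄ = F·x = [-11, -4]
P̄ = F·P·Fᵀ + Q = [38 -4; -4 28]
y = z − H·x̄ = [-13]
S = H·P̄·Hᵀ + R = [454]
K = P̄·Hᵀ·S⁻¹ = [-44/227; 46/227]
x' = x̄ + K·y = [-1925/227, -1506/227]
P' = (I − K·H)·P̄ = [4754/227 3140/227; 3140/227 2124/227]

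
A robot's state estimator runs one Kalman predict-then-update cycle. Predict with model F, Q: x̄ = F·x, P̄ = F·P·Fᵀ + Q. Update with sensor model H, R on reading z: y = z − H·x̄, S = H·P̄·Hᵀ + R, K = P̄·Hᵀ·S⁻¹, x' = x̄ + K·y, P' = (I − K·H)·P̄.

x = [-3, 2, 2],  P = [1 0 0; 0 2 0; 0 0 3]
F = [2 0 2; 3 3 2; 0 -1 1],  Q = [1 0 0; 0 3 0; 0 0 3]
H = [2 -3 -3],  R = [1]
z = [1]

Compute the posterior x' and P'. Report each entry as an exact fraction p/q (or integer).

x' = [-766/231, -163/77, -32/77]
P' = [2483/231 246/77 310/77; 246/77 534/77 -360/77; 310/77 -360/77 568/77]

x̄ = F·x = [-2, 1, 0]
P̄ = F·P·Fᵀ + Q = [17 18 6; 18 42 0; 6 0 8]
y = z − H·x̄ = [8]
S = H·P̄·Hᵀ + R = [231]
K = P̄·Hᵀ·S⁻¹ = [-38/231; -30/77; -4/77]
x' = x̄ + K·y = [-766/231, -163/77, -32/77]
P' = (I − K·H)·P̄ = [2483/231 246/77 310/77; 246/77 534/77 -360/77; 310/77 -360/77 568/77]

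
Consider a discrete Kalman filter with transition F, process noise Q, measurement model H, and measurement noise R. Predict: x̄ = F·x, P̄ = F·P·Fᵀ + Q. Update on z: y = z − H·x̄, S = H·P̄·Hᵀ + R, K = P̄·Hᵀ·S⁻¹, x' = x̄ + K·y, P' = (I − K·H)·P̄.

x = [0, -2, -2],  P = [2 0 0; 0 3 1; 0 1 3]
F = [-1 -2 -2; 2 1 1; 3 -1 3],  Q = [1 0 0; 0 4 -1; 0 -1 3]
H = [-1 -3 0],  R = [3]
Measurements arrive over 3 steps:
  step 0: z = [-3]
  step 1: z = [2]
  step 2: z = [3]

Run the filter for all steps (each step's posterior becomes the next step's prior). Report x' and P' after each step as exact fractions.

step 0: x̄ = F·x = [8, -4, -4]
step 0: P̄ = F·P·Fᵀ + Q = [35 -20 -22; -20 20 19; -22 19 45]
step 0: y = z − H·x̄ = [-7]
step 0: S = H·P̄·Hᵀ + R = [98]
step 0: K = P̄·Hᵀ·S⁻¹ = [25/98; -20/49; -5/14]
step 0: x' = x̄ + K·y = [87/14, -8/7, -3/2]
step 0: P' = (I − K·H)·P̄ = [2805/98 -480/49 -183/14; -480/49 180/49 33/7; -183/14 33/7 65/2]
step 1: x̄ = F·x = [-13/14, 137/14, 107/7]
step 1: P̄ = F·P·Fᵀ + Q = [11815/98 -3343/98 -6162/49; -3343/98 7117/98 7181/49; -6162/49 7181/49 17247/49]
step 1: y = z − H·x̄ = [213/7]
step 1: S = H·P̄·Hᵀ + R = [28052/49]
step 1: K = P̄·Hᵀ·S⁻¹ = [-893/28052; -2251/7013; -15381/28052]
step 1: x' = x̄ + K·y = [-53221/28052, 265/14026, -39227/28052]
step 1: P' = (I − K·H)·P̄ = [3365709/28052 -560505/14026 -3807993/28052; -560505/14026 191337/14026 321178/7013; -3807993/28052 321178/7013 5045667/28052]
step 2: x̄ = F·x = [130615/28052, -145139/28052, -138937/14026]
step 2: P̄ = F·P·Fᵀ + Q = [15668809/28052 1918067/28052 -2433821/14026; 1918067/28052 1856797/28052 1048503/14026; -2433821/14026 1048503/14026 1660782/7013]
step 2: y = z − H·x̄ = [-110323/14026]
step 2: S = H·P̄·Hᵀ + R = [10993135/7013]
step 2: K = P̄·Hᵀ·S⁻¹ = [-2142301/4397254; -3744229/21986270; -20932/646655]
step 2: x' = x̄ + K·y = [18662439/2198627, -84304723/21986270, -12481823/1293310]
step 2: P' = (I − K·H)·P̄ = [820091163/4397254 -135610710/2198627 -51277791/258662; -135610710/2198627 455779929/21986270 85504849/1293310; -51277791/258662 85504849/1293310 152075354/646655]

step 0: x' = [87/14, -8/7, -3/2], P' = [2805/98 -480/49 -183/14; -480/49 180/49 33/7; -183/14 33/7 65/2]
step 1: x' = [-53221/28052, 265/14026, -39227/28052], P' = [3365709/28052 -560505/14026 -3807993/28052; -560505/14026 191337/14026 321178/7013; -3807993/28052 321178/7013 5045667/28052]
step 2: x' = [18662439/2198627, -84304723/21986270, -12481823/1293310], P' = [820091163/4397254 -135610710/2198627 -51277791/258662; -135610710/2198627 455779929/21986270 85504849/1293310; -51277791/258662 85504849/1293310 152075354/646655]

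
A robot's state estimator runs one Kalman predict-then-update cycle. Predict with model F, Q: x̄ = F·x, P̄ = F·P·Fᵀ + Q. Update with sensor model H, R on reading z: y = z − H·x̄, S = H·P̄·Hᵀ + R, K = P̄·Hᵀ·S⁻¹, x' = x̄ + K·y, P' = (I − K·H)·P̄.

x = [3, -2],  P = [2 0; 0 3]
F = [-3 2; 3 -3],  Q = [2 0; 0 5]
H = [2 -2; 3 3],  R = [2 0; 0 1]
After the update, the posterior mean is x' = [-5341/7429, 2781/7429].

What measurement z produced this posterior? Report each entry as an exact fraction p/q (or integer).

z = [-2, -1]

x̄ = F·x = [-13, 15]
P̄ = F·P·Fᵀ + Q = [32 -36; -36 50]
S = H·P̄·Hᵀ + R = [618 -108; -108 91]
K = P̄·Hᵀ·S⁻¹ = [5540/22287 1212/7429; -5558/22287 1230/7429]
x' − x̄ = [91236/7429, -108654/7429] = K·y
y = (KᵀK)⁻¹·Kᵀ·(x' − x̄) = [54, -7]
z = y + H·x̄ = [54, -7] + [-56, 6] = [-2, -1]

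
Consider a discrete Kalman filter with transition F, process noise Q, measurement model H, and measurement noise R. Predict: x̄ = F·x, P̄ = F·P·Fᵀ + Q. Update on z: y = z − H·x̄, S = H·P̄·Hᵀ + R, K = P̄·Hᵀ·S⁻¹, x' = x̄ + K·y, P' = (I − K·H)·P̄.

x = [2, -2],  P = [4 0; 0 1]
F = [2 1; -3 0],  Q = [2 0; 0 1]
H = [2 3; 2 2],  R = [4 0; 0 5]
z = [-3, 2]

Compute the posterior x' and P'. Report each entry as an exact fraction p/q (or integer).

x̄ = F·x = [2, -6]
P̄ = F·P·Fᵀ + Q = [19 -24; -24 37]
y = z − H·x̄ = [11, 10]
S = H·P̄·Hᵀ + R = [125 58; 58 37]
K = P̄·Hᵀ·S⁻¹ = [-678/1261 722/1261; 823/1261 -404/1261]
x' = x̄ + K·y = [2284/1261, -2553/1261]
P' = (I − K·H)·P̄ = [8127/1261 -6322/1261; -6322/1261 5312/1261]

x' = [2284/1261, -2553/1261]
P' = [8127/1261 -6322/1261; -6322/1261 5312/1261]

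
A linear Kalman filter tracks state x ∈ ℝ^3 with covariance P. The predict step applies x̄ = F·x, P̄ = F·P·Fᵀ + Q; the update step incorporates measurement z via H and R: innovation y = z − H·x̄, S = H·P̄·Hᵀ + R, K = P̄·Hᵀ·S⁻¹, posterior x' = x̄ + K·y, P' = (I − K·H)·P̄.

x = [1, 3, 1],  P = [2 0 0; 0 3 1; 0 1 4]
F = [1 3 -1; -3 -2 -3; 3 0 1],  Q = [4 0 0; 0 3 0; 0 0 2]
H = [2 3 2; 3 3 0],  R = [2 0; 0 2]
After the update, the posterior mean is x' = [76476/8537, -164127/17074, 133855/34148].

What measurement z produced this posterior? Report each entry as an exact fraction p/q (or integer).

z = [-3, -2]

x̄ = F·x = [9, -12, 4]
P̄ = F·P·Fᵀ + Q = [31 -19 5; -19 81 -32; 5 -32 24]
S = H·P̄·Hᵀ + R = [379 468; 468 668]
K = P̄·Hᵀ·S⁻¹ = [-1707/8537 1656/8537; 1785/8537 2253/17074; 3131/8537 -12915/34148]
x' − x̄ = [-357/8537, 40761/17074, -2737/34148] = K·y
y = (KᵀK)⁻¹·Kᵀ·(x' − x̄) = [7, 7]
z = y + H·x̄ = [7, 7] + [-10, -9] = [-3, -2]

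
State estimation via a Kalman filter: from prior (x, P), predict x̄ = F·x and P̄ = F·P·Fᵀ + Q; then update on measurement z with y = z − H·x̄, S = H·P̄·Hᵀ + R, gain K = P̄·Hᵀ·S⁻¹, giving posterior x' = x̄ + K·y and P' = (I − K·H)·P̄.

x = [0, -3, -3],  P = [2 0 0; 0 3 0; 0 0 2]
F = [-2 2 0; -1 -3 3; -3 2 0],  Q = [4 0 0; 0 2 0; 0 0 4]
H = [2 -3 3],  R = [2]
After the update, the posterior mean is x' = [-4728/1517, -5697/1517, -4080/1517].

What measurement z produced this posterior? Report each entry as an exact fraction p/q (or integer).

z = [-3]

x̄ = F·x = [-6, 0, -6]
P̄ = F·P·Fᵀ + Q = [24 -14 24; -14 49 -12; 24 -12 34]
S = H·P̄·Hᵀ + R = [1517]
K = P̄·Hᵀ·S⁻¹ = [162/1517; -211/1517; 186/1517]
x' − x̄ = [4374/1517, -5697/1517, 5022/1517] = K·y
y = (KᵀK)⁻¹·Kᵀ·(x' − x̄) = [27]
z = y + H·x̄ = [27] + [-30] = [-3]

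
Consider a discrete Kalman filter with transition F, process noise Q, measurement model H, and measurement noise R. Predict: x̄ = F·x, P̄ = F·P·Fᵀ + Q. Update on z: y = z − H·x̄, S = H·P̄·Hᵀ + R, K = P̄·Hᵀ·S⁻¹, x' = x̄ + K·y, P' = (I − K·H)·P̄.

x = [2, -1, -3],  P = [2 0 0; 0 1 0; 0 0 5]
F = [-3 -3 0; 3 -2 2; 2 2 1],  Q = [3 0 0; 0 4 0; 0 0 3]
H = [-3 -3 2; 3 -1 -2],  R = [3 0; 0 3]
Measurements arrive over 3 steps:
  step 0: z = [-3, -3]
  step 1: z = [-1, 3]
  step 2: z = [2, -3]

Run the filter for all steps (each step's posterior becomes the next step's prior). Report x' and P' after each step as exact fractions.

step 0: x̄ = F·x = [-3, 2, -1]
step 0: P̄ = F·P·Fᵀ + Q = [30 -12 -18; -12 46 18; -18 18 20]
step 0: y = z − H·x̄ = [-4, 6]
step 0: S = H·P̄·Hᵀ + R = [551 -284; -284 759]
step 0: K = P̄·Hᵀ·S⁻¹ = [-29118/337553 50478/337553; -83606/337553 -83762/337553; -1448/337553 -50352/337553]
step 0: x' = x̄ + K·y = [-593319/337553, 506958/337553, -633873/337553]
step 0: P' = (I − K·H)·P̄ = [540006/337553 -16020/337553 742302/337553; -16020/337553 125526/337553 38850/337553; 742302/337553 38850/337553 1169556/337553]
step 1: x̄ = F·x = [259083/337553, -4061619/337553, -806595/337553]
step 1: P̄ = F·P·Fᵀ + Q = [6714087/337553 -8745750/337553 -6144408/337553; -8745750/337553 20179658/337553 10318818/337553; -6144408/337553 10318818/337553 7840791/337553]
step 1: y = z − H·x̄ = [-10131971/337553, -5439399/337553]
step 1: S = H·P̄·Hᵀ + R = [66903108/337553 -11234097/337553; -11234097/337553 280464932/337553]
step 1: K = P̄·Hᵀ·S⁻¹ = [-1258633755/18404784533 2651707683/18404784533; -4528271376/18404784533 -4581661832/18404784533; 381802104/18404784533 -2900548272/18404784533]
step 1: x' = x̄ + K·y = [9175185459/18404784533, -11706077271/18404784533, -8699006247/18404784533]
step 1: P' = (I − K·H)·P̄ = [19512954465/18404784533 -1044805446/18404784533 25814272896/18404784533; -1044805446/18404784533 6832449906/18404784533 1889059626/18404784533; 25814272896/18404784533 1889059626/18404784533 42127701939/18404784533]
step 2: x̄ = F·x = [7592675436/18404784533, 33539698425/18404784533, -13760789871/18404784533]
step 2: P̄ = F·P·Fᵀ + Q = [273516494910/18404784533 -297707469543/18404784533 -228644758440/18404784533; -297707469543/18404784533 752272798793/18404784533 356391749676/18404784533; -228644758440/18404784533 356391749676/18404784533 305178559542/18404784533]
step 2: y = z − H·x̄ = [187728270391/18404784533, -71974261224/18404784533]
step 2: S = H·P̄·Hᵀ + R = [3616333888488/18404784533 -957469581297/18404784533; -957469581297/18404784533 10445398761992/18404784533]
step 2: K = P̄·Hᵀ·S⁻¹ = [-45458838877689/667531160290913 96521055014493/667531160290913; -164032072986906/667531160290913 -165739339205282/667531160290913; 14306512967568/667531160290913 -104306161076832/667531160290913]
step 2: x' = x̄ + K·y = [-565754701531311/667531160290913, 191488411271559/667531160290913, 54732495695901/667531160290913]
step 2: P' = (I − K·H)·P̄ = [707349002031924/667531160290913 -38296662102603/667531160290913 935390251577448/667531160290913; -38296662102603/667531160290913 247328559144141/667531160290913 67499736081948/667531160290913; 935390251577448/667531160290913 67499736081948/667531160290913 1525794750940446/667531160290913]

step 0: x' = [-593319/337553, 506958/337553, -633873/337553], P' = [540006/337553 -16020/337553 742302/337553; -16020/337553 125526/337553 38850/337553; 742302/337553 38850/337553 1169556/337553]
step 1: x' = [9175185459/18404784533, -11706077271/18404784533, -8699006247/18404784533], P' = [19512954465/18404784533 -1044805446/18404784533 25814272896/18404784533; -1044805446/18404784533 6832449906/18404784533 1889059626/18404784533; 25814272896/18404784533 1889059626/18404784533 42127701939/18404784533]
step 2: x' = [-565754701531311/667531160290913, 191488411271559/667531160290913, 54732495695901/667531160290913], P' = [707349002031924/667531160290913 -38296662102603/667531160290913 935390251577448/667531160290913; -38296662102603/667531160290913 247328559144141/667531160290913 67499736081948/667531160290913; 935390251577448/667531160290913 67499736081948/667531160290913 1525794750940446/667531160290913]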